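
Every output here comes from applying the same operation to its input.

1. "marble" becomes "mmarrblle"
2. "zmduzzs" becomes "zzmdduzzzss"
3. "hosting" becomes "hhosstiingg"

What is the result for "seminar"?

Each output is the input with this applied: repeat every character 3 times, then keep every other character starting from the first (positions 1st, 3rd, 5th, ...).
Applying both steps to "seminar": "ssseeemmmiiinnnaaarrr", then "ssemminnarr".

ssemminnarr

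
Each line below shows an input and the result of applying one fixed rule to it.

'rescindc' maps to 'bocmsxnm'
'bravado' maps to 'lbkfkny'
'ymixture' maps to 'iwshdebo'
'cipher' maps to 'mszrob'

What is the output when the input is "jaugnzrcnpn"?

tkeqxjbmxzx

Each output is the input with this applied: shift every letter 10 places forward in the alphabet (wrapping around).
For "jaugnzrcnpn" the result is "tkeqxjbmxzx".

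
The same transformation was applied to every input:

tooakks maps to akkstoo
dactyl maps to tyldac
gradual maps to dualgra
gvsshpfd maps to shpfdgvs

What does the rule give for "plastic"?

The rule is to move the first 3 characters to the end (rotate left by 3).
Applying that to "plastic" gives "sticpla".

sticpla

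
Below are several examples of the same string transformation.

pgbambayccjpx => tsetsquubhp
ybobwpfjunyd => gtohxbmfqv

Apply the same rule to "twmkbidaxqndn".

The rule is to shift every letter 8 places backward in the alphabet (wrapping around), then delete the first 2 characters.
Applying both steps to "twmkbidaxqndn": "loectavspifvf", then "ectavspifvf".

ectavspifvf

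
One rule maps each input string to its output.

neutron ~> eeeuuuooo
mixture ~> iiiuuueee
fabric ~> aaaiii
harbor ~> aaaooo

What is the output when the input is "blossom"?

oooooo

The pattern: repeat every character 3 times, then keep only the vowels.
Working it through for "blossom": intermediate "bbblllooossssssooommm", final "oooooo".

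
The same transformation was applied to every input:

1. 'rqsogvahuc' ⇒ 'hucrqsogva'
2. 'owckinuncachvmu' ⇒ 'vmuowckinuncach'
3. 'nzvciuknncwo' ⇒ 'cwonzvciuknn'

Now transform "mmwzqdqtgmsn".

What's happening: move the last 3 characters to the front (rotate right by 3).
So "mmwzqdqtgmsn" becomes "msnmmwzqdqtg".

msnmmwzqdqtg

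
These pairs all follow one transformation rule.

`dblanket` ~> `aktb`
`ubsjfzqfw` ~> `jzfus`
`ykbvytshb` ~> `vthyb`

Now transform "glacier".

cega

Rule — move the first 3 characters to the end (rotate left by 3), then keep every other character starting from the first (positions 1st, 3rd, 5th, ...).
"glacier" → "ciergla" → "cega".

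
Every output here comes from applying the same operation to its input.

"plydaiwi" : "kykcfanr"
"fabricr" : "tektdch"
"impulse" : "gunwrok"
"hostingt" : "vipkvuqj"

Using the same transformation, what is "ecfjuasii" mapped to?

The transformation: shift every letter 2 places forward in the alphabet (wrapping around), then reverse the string.
Working it through for "ecfjuasii": intermediate "gehlwcukk", final "kkucwlheg".
(Check on "plydaiwi": → "rnafckyk" → "kykcfanr" ✓)

kkucwlheg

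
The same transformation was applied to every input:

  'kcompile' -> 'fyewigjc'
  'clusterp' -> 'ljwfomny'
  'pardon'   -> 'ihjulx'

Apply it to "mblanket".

The pattern: move the last 2 characters to the front (rotate right by 2), then shift every letter 6 places backward in the alphabet (wrapping around).
Starting from "mblanket": after the first operation, "etmblank"; after the second, "yngvfuhe".
(Check on "pardon": → "onpard" → "ihjulx" ✓)

yngvfuhe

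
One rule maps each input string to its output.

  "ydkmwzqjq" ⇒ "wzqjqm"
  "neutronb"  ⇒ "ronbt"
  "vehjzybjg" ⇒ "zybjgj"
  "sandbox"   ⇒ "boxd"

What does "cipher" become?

The rule is to delete the first 3 characters, then move the first character to the end.
Applying both steps to "cipher": "her", then "erh".

erh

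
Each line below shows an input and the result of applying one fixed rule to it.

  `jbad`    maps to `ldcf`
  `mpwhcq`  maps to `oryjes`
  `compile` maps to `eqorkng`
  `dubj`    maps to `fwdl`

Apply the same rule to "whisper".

yjkurgt

Rule — shift every letter 2 places forward in the alphabet (wrapping around).
"whisper" → "yjkurgt".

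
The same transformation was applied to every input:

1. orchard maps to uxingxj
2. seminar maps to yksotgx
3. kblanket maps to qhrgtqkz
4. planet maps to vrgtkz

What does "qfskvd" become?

wlyqbj

In each case the input is transformed by: shift every letter 6 places forward in the alphabet (wrapping around).
On "qfskvd" that produces "wlyqbj".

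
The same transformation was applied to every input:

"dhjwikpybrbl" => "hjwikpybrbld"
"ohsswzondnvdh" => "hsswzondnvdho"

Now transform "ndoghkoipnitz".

doghkoipnitzn

The pattern: move the first character to the end.
For "ndoghkoipnitz" the result is "doghkoipnitzn".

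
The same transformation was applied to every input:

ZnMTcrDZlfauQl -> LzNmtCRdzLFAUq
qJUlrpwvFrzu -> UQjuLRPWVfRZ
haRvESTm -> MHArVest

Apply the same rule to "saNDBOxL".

lSAndboX

The pattern: move the last character to the front, then flip the case of every letter.
On "saNDBOxL": the first step gives "LsaNDBOx", and the second then gives "lSAndboX".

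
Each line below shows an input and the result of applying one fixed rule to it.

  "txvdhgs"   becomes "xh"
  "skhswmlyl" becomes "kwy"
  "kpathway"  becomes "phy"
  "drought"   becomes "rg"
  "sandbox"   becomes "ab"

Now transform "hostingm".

oim

The pattern: keep one character in every 3, starting at position 2 (positions 2nd, 5th, 8th, ...).
For "hostingm" the result is "oim".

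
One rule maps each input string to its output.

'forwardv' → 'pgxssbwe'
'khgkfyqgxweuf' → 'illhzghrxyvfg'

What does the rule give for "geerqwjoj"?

The pattern: swap each adjacent pair of characters (1↔2, 3↔4, ...), then shift every letter 1 place forward in the alphabet (wrapping around).
On "geerqwjoj": the first step gives "egrewqojj", and the second then gives "fhsfxrpkk".

fhsfxrpkk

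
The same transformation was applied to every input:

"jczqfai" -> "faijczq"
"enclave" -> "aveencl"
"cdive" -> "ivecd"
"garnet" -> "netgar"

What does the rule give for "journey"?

neyjour

Looking at the pairs, the operation is to move the last 3 characters to the front (rotate right by 3).
"journey" → "neyjour".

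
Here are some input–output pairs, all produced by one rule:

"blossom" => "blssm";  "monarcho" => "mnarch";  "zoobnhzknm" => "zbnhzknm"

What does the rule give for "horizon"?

Rule — remove every "o".
Doing the same to "horizon": "hrizn".

hrizn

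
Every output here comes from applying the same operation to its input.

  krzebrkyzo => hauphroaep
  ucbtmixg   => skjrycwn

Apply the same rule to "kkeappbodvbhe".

Looking at the pairs, the operation is to shift every letter 10 places backward in the alphabet (wrapping around), then swap each adjacent pair of characters (1↔2, 3↔4, ...).
Applying both steps to "kkeappbodvbhe": "aauqffretlrxu", then "aaqufferltxru".

aaqufferltxru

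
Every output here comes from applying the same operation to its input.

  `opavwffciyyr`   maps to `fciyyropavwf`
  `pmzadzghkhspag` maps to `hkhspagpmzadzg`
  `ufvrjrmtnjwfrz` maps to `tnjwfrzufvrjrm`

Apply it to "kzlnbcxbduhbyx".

bduhbyxkzlnbcx

Looking at the pairs, the operation is to swap the front and back halves of the string.
On "kzlnbcxbduhbyx" that produces "bduhbyxkzlnbcx".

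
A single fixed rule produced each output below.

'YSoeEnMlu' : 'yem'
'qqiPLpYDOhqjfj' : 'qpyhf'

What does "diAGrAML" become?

In each case the input is transformed by: keep one character in every 3, starting at position 1 (positions 1st, 4th, 7th, ...), then convert every letter to lowercase.
Applying both steps to "diAGrAML": "dGM", then "dgm".

dgm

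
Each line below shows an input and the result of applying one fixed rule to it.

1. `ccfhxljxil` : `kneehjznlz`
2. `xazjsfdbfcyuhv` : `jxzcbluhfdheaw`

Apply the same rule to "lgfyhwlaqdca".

ecnihajyncsf

The transformation: move the last 2 characters to the front (rotate right by 2), then shift every letter 2 places forward in the alphabet (wrapping around).
Starting from "lgfyhwlaqdca": after the first operation, "calgfyhwlaqd"; after the second, "ecnihajyncsf".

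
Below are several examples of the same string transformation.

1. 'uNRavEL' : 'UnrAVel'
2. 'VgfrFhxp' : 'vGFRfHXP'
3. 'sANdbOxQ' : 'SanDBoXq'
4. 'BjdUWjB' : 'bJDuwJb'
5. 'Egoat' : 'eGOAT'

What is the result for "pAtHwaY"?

Rule — flip the case of every letter.
Doing the same to "pAtHwaY": "PaThWAy".

PaThWAy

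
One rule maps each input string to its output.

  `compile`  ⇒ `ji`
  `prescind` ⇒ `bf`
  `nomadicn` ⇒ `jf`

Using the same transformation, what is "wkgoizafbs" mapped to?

dwy

What's happening: keep one character in every 3, starting at position 3 (positions 3rd, 6th, 9th, ...), then shift every letter 3 places backward in the alphabet (wrapping around).
"wkgoizafbs" → "gzb" → "dwy".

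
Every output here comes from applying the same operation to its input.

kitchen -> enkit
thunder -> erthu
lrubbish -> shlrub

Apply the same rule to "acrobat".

atacr

Looking at the pairs, the operation is to move the last 2 characters to the front (rotate right by 2), then delete the last 2 characters.
Working it through for "acrobat": intermediate "atacrob", final "atacr".
(Check on "lrubbish": → "shlrubbi" → "shlrub" ✓)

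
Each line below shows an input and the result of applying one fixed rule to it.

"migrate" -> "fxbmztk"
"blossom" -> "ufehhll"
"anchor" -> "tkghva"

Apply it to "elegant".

xmegxtz

Each output is the input with this applied: shift every letter 7 places backward in the alphabet (wrapping around), then take characters alternately from the front and the back (1st, last, 2nd, 2nd-last, ...).
Starting from "elegant": after the first operation, "xexztgm"; after the second, "xmegxtz".
(Check on "anchor": → "tgvahk" → "tkghva" ✓)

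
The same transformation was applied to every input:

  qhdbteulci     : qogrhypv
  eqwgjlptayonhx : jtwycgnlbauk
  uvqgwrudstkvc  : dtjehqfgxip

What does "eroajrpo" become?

bnwecb

The transformation: delete the first 2 characters, then shift every letter 13 places forward in the alphabet (wrapping around) — i.e. ROT13.
Starting from "eroajrpo": after the first operation, "oajrpo"; after the second, "bnwecb".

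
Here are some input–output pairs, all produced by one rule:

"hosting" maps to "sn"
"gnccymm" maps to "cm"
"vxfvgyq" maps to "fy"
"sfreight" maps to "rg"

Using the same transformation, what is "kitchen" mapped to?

Each output is the input with this applied: keep one character in every 3, starting at position 3 (positions 3rd, 6th, 9th, ...).
"kitchen" → "te".

te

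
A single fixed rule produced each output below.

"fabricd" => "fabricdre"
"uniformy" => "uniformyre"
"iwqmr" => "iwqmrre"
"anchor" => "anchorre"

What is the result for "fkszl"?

fkszlre

The transformation: append "re".
Applying that to "fkszl" gives "fkszlre".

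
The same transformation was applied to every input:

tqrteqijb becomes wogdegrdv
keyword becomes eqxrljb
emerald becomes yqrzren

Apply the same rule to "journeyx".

lkwbhear

The transformation: shift every letter 13 places forward in the alphabet (wrapping around) — i.e. ROT13, then move the last 2 characters to the front (rotate right by 2).
So "journeyx" becomes "lkwbhear".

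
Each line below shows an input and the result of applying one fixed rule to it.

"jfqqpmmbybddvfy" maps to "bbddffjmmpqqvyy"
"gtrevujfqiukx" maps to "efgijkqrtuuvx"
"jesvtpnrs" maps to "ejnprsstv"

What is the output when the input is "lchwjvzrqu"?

Each output is the input with this applied: sort the characters into alphabetical order.
Doing the same to "lchwjvzrqu": "chjlqruvwz".

chjlqruvwz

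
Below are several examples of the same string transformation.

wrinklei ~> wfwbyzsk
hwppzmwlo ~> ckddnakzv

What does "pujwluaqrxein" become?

What's happening: swap the first and last characters, then shift every letter 12 places backward in the alphabet (wrapping around).
Starting from "pujwluaqrxein": after the first operation, "nujwluaqrxeip"; after the second, "bixkzioeflswd".

bixkzioeflswd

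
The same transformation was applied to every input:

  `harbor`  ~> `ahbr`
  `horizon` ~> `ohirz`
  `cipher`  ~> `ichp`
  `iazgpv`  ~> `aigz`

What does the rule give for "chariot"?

hcrai

The pattern: delete the last 2 characters, then swap each adjacent pair of characters (1↔2, 3↔4, ...).
On "chariot" that produces "hcrai".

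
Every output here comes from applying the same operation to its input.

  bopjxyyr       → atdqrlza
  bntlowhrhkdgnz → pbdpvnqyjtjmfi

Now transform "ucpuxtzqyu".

awwerwzvbs

The transformation: shift every letter 2 places forward in the alphabet (wrapping around), then move the last 2 characters to the front (rotate right by 2).
Starting from "ucpuxtzqyu": after the first operation, "werwzvbsaw"; after the second, "awwerwzvbs".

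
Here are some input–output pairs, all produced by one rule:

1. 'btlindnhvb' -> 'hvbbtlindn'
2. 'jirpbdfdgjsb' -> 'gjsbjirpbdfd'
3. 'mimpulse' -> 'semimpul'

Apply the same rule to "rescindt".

dtrescin

In each case the input is transformed by: swap the front and back halves of the string, then move the first 2 characters to the end (rotate left by 2).
Starting from "rescindt": after the first operation, "indtresc"; after the second, "dtrescin".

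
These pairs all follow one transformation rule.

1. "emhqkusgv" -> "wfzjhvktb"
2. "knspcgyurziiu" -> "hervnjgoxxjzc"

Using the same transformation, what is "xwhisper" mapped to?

In each case the input is transformed by: shift every letter 11 places backward in the alphabet (wrapping around), then move the first 2 characters to the end (rotate left by 2).
Starting from "xwhisper": after the first operation, "mlwxhetg"; after the second, "wxhetgml".
(Check on "knspcgyurziiu": → "zchervnjgoxxj" → "hervnjgoxxjzc" ✓)

wxhetgml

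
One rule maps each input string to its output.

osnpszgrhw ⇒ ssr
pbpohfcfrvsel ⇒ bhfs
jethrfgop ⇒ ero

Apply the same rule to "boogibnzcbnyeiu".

oizni

What's happening: keep one character in every 3, starting at position 2 (positions 2nd, 5th, 8th, ...).
On "boogibnzcbnyeiu" that produces "oizni".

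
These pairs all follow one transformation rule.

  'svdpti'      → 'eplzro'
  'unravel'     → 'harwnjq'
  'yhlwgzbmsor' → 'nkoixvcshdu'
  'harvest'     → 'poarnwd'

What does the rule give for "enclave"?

arwhyja

The transformation: reverse the string, then shift every letter 4 places backward in the alphabet (wrapping around).
On "enclave": the first step gives "evalcne", and the second then gives "arwhyja".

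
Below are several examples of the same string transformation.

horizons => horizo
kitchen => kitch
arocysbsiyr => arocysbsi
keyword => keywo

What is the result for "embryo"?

embr

The rule is to delete the last 2 characters.
So "embryo" becomes "embr".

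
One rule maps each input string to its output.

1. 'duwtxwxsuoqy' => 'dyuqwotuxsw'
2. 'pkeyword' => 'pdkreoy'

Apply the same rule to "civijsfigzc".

ccizvgiijf

Rule — take characters alternately from the front and the back (1st, last, 2nd, 2nd-last, ...), then delete the last character.
For "civijsfigzc", step one produces "ccizvgiijfs"; step two turns that into "ccizvgiijf".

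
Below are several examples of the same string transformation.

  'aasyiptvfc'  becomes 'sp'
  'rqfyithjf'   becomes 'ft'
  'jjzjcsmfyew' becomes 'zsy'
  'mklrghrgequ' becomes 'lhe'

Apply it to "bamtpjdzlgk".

mjl

In each case the input is transformed by: delete the last 2 characters, then keep one character in every 3, starting at position 3 (positions 3rd, 6th, 9th, ...).
"bamtpjdzlgk" → "bamtpjdzl" → "mjl".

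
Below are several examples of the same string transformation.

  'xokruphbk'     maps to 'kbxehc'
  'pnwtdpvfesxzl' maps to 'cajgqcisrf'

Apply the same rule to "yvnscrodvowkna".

liafpebqibj

Each output is the input with this applied: delete the last 3 characters, then shift every letter 13 places forward in the alphabet (wrapping around) — i.e. ROT13.
On "yvnscrodvowkna" that produces "liafpebqibj".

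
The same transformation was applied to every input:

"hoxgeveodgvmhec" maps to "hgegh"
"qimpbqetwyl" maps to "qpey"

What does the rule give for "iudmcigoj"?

img

Each output is the input with this applied: keep one character in every 3, starting at position 1 (positions 1st, 4th, 7th, ...).
"iudmcigoj" → "img".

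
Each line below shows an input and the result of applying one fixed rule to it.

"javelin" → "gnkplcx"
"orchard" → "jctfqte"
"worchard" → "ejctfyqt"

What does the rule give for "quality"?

In each case the input is transformed by: shift every letter 2 places forward in the alphabet (wrapping around), then move the first 3 characters to the end (rotate left by 3).
Applying that to "quality" gives "nkvaswc".

nkvaswc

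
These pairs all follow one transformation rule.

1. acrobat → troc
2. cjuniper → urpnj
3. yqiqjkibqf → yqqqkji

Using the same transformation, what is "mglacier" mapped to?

The rule is to sort the characters into reverse alphabetical order, then delete the last 3 characters.
Applying that to "mglacier" gives "rmlig".

rmlig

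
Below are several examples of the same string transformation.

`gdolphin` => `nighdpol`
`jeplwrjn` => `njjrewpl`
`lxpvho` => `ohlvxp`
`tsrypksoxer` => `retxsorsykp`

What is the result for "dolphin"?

What's happening: move the last character to the front, then take characters alternately from the front and the back (1st, last, 2nd, 2nd-last, ...).
Working it through for "dolphin": intermediate "ndolphi", final "nidhopl".
(Check on "gdolphin": → "ngdolphi" → "nighdpol" ✓)

nidhopl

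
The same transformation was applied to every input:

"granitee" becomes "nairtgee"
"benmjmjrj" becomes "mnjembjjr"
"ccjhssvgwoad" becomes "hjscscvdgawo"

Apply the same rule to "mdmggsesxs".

Looking at the pairs, the operation is to move the first 3 characters to the end (rotate left by 3), then take characters alternately from the front and the back (1st, last, 2nd, 2nd-last, ...).
Working it through for "mdmggsesxs": intermediate "ggsesxsmdm", final "gmgdsmessx".

gmgdsmessx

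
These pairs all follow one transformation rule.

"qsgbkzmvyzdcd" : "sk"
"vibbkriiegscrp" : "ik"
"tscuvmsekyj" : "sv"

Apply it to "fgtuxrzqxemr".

The rule is to keep one character in every 3, starting at position 2 (positions 2nd, 5th, 8th, ...), then keep only the first 2 characters.
Starting from "fgtuxrzqxemr": after the first operation, "gxqm"; after the second, "gx".
(Check on "qsgbkzmvyzdcd": → "skvd" → "sk" ✓)

gx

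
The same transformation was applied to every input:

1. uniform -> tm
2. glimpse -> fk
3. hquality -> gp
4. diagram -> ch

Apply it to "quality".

Rule — shift every letter 1 place backward in the alphabet (wrapping around), then keep only the first 2 characters.
Applying both steps to "quality": "ptzkhsx", then "pt".

pt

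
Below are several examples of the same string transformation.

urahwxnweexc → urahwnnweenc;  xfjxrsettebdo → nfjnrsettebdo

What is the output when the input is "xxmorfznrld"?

nnmorfznrld

The transformation: replace every "x" with "n".
Doing the same to "xxmorfznrld": "nnmorfznrld".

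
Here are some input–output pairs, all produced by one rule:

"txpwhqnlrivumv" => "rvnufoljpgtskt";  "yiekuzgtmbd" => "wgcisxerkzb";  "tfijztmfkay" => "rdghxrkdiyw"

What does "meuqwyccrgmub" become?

kcsouwaapeksz

The transformation: shift every letter 2 places backward in the alphabet (wrapping around).
So "meuqwyccrgmub" becomes "kcsouwaapeksz".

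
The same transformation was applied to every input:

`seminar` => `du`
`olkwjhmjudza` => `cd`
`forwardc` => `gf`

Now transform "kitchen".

The transformation: shift every letter 3 places forward in the alphabet (wrapping around), then keep only the last 2 characters.
Applying both steps to "kitchen": "nlwfkhq", then "hq".

hq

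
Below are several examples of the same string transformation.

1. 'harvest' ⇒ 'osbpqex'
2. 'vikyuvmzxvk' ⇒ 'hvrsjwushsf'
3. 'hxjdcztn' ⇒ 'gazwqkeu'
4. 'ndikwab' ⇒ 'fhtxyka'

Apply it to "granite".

xkfqbdo

What's happening: move the first 2 characters to the end (rotate left by 2), then shift every letter 3 places backward in the alphabet (wrapping around).
On "granite": the first step gives "anitegr", and the second then gives "xkfqbdo".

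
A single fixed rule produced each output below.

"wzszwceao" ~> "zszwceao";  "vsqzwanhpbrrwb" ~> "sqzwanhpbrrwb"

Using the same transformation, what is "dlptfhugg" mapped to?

Each output is the input with this applied: delete the first character.
Applying that to "dlptfhugg" gives "lptfhugg".

lptfhugg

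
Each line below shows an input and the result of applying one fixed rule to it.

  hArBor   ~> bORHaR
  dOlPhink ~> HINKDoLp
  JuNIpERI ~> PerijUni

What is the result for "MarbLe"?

BlEmAR

The rule is to swap the front and back halves of the string, then flip the case of every letter.
For "MarbLe", step one produces "bLeMar"; step two turns that into "BlEmAR".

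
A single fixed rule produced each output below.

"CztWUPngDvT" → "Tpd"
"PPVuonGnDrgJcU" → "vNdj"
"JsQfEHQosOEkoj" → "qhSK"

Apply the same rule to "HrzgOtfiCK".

ZTc

In each case the input is transformed by: keep one character in every 3, starting at position 3 (positions 3rd, 6th, 9th, ...), then flip the case of every letter.
On "HrzgOtfiCK": the first step gives "ztC", and the second then gives "ZTc".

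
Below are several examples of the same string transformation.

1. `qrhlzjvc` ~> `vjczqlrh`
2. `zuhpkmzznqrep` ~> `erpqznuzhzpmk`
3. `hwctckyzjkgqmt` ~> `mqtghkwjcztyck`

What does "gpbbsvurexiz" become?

Rule — move the last 2 characters to the front (rotate right by 2), then take characters alternately from the front and the back (1st, last, 2nd, 2nd-last, ...).
For "gpbbsvurexiz", step one produces "izgpbbsvurex"; step two turns that into "ixzegrpubvbs".

ixzegrpubvbs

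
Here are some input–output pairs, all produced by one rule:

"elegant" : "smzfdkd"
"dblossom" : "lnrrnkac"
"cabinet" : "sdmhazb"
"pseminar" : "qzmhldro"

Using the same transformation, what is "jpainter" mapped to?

What's happening: reverse the string, then shift every letter 1 place backward in the alphabet (wrapping around).
For "jpainter", step one produces "retniapj"; step two turns that into "qdsmhzoi".

qdsmhzoi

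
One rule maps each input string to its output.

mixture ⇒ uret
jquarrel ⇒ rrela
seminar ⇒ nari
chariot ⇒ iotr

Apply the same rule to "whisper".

Each output is the input with this applied: delete the first 3 characters, then move the first character to the end.
"whisper" → "sper" → "pers".

pers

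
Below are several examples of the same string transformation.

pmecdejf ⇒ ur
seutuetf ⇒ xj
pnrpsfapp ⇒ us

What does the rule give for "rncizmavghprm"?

Looking at the pairs, the operation is to shift every letter 5 places forward in the alphabet (wrapping around), then keep only the first 2 characters.
Applying both steps to "rncizmavghprm": "wshnerfalmuwr", then "ws".

ws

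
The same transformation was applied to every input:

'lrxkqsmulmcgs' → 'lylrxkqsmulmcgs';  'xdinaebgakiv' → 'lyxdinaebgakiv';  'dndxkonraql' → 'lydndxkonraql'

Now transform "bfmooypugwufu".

The transformation: prepend "ly".
On "bfmooypugwufu" that produces "lybfmooypugwufu".

lybfmooypugwufu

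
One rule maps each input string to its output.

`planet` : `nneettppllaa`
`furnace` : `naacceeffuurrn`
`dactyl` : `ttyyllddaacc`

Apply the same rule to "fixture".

The rule is to double every character, then swap the front and back halves of the string.
Applying both steps to "fixture": "ffiixxttuurree", then "tuurreeffiixxt".
(Check on "furnace": → "ffuurrnnaaccee" → "naacceeffuurrn" ✓)

tuurreeffiixxt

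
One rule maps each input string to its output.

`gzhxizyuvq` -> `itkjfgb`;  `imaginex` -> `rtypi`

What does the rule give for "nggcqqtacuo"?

nbbelnfz

The pattern: delete the first 3 characters, then shift every letter 11 places forward in the alphabet (wrapping around).
"nggcqqtacuo" → "cqqtacuo" → "nbbelnfz".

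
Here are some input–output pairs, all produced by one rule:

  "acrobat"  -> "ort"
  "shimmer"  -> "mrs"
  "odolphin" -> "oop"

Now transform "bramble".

lmr

Each output is the input with this applied: sort the characters into alphabetical order, then keep only the last 3 characters.
"bramble" → "abbelmr" → "lmr".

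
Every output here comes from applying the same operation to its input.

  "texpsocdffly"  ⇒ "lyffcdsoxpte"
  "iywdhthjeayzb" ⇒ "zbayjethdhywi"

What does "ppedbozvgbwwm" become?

wmbwvgozdbpep

In each case the input is transformed by: reverse the string, then swap each adjacent pair of characters (1↔2, 3↔4, ...).
For "ppedbozvgbwwm", step one produces "mwwbgvzobdepp"; step two turns that into "wmbwvgozdbpep".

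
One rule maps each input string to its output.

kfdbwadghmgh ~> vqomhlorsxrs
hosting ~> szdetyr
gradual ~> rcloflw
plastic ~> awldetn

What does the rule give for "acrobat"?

Rule — shift every letter 11 places forward in the alphabet (wrapping around).
"acrobat" → "lnczmle".

lnczmle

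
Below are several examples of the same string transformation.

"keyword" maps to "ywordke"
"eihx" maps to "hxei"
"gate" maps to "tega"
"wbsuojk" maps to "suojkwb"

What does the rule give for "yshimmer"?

himmerys

The pattern: move the first 2 characters to the end (rotate left by 2).
Doing the same to "yshimmer": "himmerys".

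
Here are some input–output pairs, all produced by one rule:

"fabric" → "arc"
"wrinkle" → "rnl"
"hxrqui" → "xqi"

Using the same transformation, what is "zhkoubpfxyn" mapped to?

hobfy

What's happening: keep every other character starting from the second (positions 2nd, 4th, 6th, ...).
So "zhkoubpfxyn" becomes "hobfy".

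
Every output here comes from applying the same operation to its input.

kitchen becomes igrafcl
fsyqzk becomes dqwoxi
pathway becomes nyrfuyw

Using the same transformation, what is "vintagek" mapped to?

tglryeci

What's happening: shift every letter 2 places backward in the alphabet (wrapping around).
For "vintagek" the result is "tglryeci".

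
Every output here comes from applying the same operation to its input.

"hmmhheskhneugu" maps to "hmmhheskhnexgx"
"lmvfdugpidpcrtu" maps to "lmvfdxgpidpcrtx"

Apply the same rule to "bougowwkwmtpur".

The transformation: replace every "u" with "x".
For "bougowwkwmtpur" the result is "boxgowwkwmtpxr".

boxgowwkwmtpxr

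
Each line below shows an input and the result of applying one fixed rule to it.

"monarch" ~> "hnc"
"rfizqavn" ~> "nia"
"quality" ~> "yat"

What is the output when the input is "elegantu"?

Looking at the pairs, the operation is to move the last character to the front, then keep one character in every 3, starting at position 1 (positions 1st, 4th, 7th, ...).
Starting from "elegantu": after the first operation, "uelegant"; after the second, "uen".

uen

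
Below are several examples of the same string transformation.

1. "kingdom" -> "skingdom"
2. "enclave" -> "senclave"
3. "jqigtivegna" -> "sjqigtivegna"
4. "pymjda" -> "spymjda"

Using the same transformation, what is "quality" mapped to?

In each case the input is transformed by: prepend "s".
Applying that to "quality" gives "squality".

squality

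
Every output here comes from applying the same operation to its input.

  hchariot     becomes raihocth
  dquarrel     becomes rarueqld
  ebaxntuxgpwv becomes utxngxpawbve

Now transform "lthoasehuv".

saeohhutvl

The transformation: swap the front and back halves of the string, then take characters alternately from the front and the back (1st, last, 2nd, 2nd-last, ...).
"lthoasehuv" → "sehuvlthoa" → "saeohhutvl".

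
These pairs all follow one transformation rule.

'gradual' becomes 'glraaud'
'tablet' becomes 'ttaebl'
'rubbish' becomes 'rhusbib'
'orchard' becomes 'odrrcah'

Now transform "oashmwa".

The pattern: take characters alternately from the front and the back (1st, last, 2nd, 2nd-last, ...).
So "oashmwa" becomes "oaawsmh".

oaawsmh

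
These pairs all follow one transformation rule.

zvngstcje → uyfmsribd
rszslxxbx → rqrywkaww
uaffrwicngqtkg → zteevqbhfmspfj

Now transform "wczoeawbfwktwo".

bvnyzdavvesjnv

Each output is the input with this applied: swap each adjacent pair of characters (1↔2, 3↔4, ...), then shift every letter 1 place backward in the alphabet (wrapping around).
Working it through for "wczoeawbfwktwo": intermediate "cwozaebwwftkow", final "bvnyzdavvesjnv".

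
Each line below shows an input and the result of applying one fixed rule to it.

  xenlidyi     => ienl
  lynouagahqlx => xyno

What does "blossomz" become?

The rule is to swap the first and last characters, then keep only the first 4 characters.
Starting from "blossomz": after the first operation, "zlossomb"; after the second, "zlos".
(Check on "xenlidyi": → "ienlidyx" → "ienl" ✓)

zlos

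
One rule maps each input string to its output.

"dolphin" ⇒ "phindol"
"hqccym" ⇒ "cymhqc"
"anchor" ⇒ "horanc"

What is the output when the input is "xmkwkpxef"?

The rule is to move the first 3 characters to the end (rotate left by 3).
On "xmkwkpxef" that produces "wkpxefxmk".

wkpxefxmk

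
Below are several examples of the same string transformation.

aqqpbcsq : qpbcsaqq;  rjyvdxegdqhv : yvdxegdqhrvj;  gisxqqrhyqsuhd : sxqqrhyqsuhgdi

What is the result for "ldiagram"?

iagralmd

What's happening: swap the first and last characters, then move the first 2 characters to the end (rotate left by 2).
For "ldiagram" the result is "iagralmd".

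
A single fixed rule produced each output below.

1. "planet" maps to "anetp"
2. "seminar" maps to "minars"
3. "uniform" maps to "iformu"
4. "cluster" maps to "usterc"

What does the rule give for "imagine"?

The rule is to move the first character to the end, then delete the first character.
Applying both steps to "imagine": "maginei", then "aginei".

aginei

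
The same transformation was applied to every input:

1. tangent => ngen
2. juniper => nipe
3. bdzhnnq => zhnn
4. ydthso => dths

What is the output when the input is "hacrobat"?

The transformation: move the last character to the front, then keep only the last 4 characters.
Applying both steps to "hacrobat": "thacroba", then "roba".

roba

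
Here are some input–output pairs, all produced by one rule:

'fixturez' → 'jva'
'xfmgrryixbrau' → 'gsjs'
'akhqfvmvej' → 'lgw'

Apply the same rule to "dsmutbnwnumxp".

Each output is the input with this applied: shift every letter 1 place forward in the alphabet (wrapping around), then keep one character in every 3, starting at position 2 (positions 2nd, 5th, 8th, ...).
Applying both steps to "dsmutbnwnumxp": "etnvucoxovnyq", then "tuxn".

tuxn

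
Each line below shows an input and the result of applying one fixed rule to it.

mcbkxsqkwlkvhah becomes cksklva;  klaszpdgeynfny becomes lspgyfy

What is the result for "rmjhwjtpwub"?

Looking at the pairs, the operation is to keep every other character starting from the second (positions 2nd, 4th, 6th, ...).
On "rmjhwjtpwub" that produces "mhjpu".

mhjpu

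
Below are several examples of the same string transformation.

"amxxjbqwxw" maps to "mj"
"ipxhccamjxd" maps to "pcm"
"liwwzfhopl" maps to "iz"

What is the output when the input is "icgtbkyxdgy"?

The rule is to delete the last 3 characters, then keep one character in every 3, starting at position 2 (positions 2nd, 5th, 8th, ...).
On "icgtbkyxdgy": the first step gives "icgtbkyx", and the second then gives "cbx".

cbx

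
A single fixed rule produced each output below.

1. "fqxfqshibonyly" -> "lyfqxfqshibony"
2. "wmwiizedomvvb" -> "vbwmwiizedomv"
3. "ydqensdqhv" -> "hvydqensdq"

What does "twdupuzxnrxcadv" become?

Looking at the pairs, the operation is to move the last 2 characters to the front (rotate right by 2).
Applying that to "twdupuzxnrxcadv" gives "dvtwdupuzxnrxca".

dvtwdupuzxnrxca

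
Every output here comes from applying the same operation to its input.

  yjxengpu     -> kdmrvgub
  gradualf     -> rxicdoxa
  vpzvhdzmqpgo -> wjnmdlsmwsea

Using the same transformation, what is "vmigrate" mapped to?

Looking at the pairs, the operation is to shift every letter 3 places backward in the alphabet (wrapping around), then swap the front and back halves of the string.
Starting from "vmigrate": after the first operation, "sjfdoxqb"; after the second, "oxqbsjfd".
(Check on "gradualf": → "doxarxic" → "rxicdoxa" ✓)

oxqbsjfd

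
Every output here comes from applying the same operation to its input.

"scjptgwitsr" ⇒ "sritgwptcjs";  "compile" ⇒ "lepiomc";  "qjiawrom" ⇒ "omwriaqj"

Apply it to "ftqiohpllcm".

Looking at the pairs, the operation is to reverse the string, then swap each adjacent pair of characters (1↔2, 3↔4, ...).
For "ftqiohpllcm", step one produces "mcllphoiqtf"; step two turns that into "cmllhpiotqf".

cmllhpiotqf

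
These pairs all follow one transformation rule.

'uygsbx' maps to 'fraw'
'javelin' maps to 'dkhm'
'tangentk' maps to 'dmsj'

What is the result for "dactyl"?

The pattern: shift every letter 1 place backward in the alphabet (wrapping around), then keep only the last 4 characters.
On "dactyl": the first step gives "czbsxk", and the second then gives "bsxk".

bsxk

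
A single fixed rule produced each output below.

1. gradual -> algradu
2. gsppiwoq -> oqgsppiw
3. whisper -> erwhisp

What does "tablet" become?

ettabl

The rule is to move the last 2 characters to the front (rotate right by 2).
Doing the same to "tablet": "ettabl".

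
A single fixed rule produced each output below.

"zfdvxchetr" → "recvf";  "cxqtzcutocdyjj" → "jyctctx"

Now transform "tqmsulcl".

llsq

Each output is the input with this applied: keep every other character starting from the second (positions 2nd, 4th, 6th, ...), then reverse the string.
For "tqmsulcl", step one produces "qsll"; step two turns that into "llsq".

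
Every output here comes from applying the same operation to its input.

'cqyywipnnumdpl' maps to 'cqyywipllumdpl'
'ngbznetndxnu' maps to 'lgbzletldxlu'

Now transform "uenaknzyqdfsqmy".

uelaklzyqdfsqmy

The pattern: replace every "n" with "l".
So "uenaknzyqdfsqmy" becomes "uelaklzyqdfsqmy".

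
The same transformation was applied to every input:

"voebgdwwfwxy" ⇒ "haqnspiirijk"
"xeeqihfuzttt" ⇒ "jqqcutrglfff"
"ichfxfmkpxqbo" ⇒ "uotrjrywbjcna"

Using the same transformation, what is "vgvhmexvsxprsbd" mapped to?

hshtyqjhejbdenp

The pattern: shift every letter 12 places forward in the alphabet (wrapping around).
So "vgvhmexvsxprsbd" becomes "hshtyqjhejbdenp".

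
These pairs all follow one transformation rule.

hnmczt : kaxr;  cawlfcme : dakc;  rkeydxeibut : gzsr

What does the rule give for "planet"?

ylcr

Rule — shift every letter 2 places backward in the alphabet (wrapping around), then keep only the last 4 characters.
"planet" → "njylcr" → "ylcr".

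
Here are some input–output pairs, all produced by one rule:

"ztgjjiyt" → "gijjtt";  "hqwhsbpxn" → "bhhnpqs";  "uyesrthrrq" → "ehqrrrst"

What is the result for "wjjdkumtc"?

Each output is the input with this applied: sort the characters into alphabetical order, then delete the last 2 characters.
Working it through for "wjjdkumtc": intermediate "cdjjkmtuw", final "cdjjkmt".
(Check on "uyesrthrrq": → "ehqrrrstuy" → "ehqrrrst" ✓)

cdjjkmt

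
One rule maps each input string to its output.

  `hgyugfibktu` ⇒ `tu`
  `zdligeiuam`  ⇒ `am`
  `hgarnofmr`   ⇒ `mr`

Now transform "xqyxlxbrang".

The transformation: keep only the last 2 characters.
Applying that to "xqyxlxbrang" gives "ng".

ng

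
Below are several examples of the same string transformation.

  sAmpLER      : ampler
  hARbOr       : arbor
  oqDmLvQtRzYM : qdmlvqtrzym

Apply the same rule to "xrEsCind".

Rule — delete the first character, then convert every letter to lowercase.
For "xrEsCind" the result is "rescind".

rescind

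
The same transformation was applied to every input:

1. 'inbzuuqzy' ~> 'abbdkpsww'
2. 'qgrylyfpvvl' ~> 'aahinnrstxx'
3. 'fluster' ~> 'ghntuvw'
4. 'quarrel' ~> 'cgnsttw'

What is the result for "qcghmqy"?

aeijoss

The pattern: shift every letter 2 places forward in the alphabet (wrapping around), then sort the characters into alphabetical order.
So "qcghmqy" becomes "aeijoss".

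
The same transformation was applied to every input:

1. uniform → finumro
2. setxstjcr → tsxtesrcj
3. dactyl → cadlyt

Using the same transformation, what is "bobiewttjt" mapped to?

The pattern: reverse the string, then move the first 3 characters to the end (rotate left by 3).
"bobiewttjt" → "tjttweibob" → "tweibobtjt".

tweibobtjt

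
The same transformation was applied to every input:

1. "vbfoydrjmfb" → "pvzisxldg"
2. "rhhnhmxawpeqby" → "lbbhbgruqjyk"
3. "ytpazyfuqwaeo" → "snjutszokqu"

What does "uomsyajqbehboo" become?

oigmsudkvybv

The transformation: shift every letter 6 places backward in the alphabet (wrapping around), then delete the last 2 characters.
Applying both steps to "uomsyajqbehboo": "oigmsudkvybvii", then "oigmsudkvybv".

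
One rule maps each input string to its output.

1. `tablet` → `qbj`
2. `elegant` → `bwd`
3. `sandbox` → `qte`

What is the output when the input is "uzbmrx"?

Each output is the input with this applied: shift every letter 10 places backward in the alphabet (wrapping around), then keep every other character starting from the second (positions 2nd, 4th, 6th, ...).
"uzbmrx" → "kprchn" → "pcn".
(Check on "elegant": → "ubuwqdj" → "bwd" ✓)

pcn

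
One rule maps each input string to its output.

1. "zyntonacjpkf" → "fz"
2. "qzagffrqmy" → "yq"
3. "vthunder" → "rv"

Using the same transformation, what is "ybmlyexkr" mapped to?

ry

The transformation: move the last character to the front, then keep only the first 2 characters.
Applying both steps to "ybmlyexkr": "rybmlyexk", then "ry".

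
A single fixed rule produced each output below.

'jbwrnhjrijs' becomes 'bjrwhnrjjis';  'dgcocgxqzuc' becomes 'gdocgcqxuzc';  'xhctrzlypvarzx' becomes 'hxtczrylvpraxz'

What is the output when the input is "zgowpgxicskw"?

gzwogpixscwk

The pattern: swap each adjacent pair of characters (1↔2, 3↔4, ...).
So "zgowpgxicskw" becomes "gzwogpixscwk".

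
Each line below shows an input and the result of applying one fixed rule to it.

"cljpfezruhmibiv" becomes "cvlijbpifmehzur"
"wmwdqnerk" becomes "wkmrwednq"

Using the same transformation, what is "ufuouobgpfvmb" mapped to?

The pattern: take characters alternately from the front and the back (1st, last, 2nd, 2nd-last, ...).
Applying that to "ufuouobgpfvmb" gives "ubfmuvofupogb".

ubfmuvofupogb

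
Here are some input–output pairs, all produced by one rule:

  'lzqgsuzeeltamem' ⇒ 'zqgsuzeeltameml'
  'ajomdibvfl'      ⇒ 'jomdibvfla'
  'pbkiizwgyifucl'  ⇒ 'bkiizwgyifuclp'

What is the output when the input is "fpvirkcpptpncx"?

Each output is the input with this applied: move the first character to the end.
On "fpvirkcpptpncx" that produces "pvirkcpptpncxf".

pvirkcpptpncxf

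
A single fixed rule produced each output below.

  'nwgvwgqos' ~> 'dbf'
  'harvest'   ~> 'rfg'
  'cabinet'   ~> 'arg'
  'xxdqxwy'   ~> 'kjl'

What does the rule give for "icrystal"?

gny

The rule is to shift every letter 13 places forward in the alphabet (wrapping around) — i.e. ROT13, then keep only the last 3 characters.
So "icrystal" becomes "gny".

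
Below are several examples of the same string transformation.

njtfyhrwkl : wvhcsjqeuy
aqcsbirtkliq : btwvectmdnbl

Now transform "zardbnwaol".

wzlhymoclk

In each case the input is transformed by: reverse the string, then shift every letter 11 places forward in the alphabet (wrapping around).
Applying both steps to "zardbnwaol": "loawnbdraz", then "wzlhymoclk".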